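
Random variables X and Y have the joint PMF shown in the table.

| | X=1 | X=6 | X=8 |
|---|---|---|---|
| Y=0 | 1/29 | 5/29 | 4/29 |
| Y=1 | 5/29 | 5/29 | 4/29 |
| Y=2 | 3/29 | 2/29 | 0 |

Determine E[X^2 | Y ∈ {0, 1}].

439/12

P(Y ∈ {0, 1}) = 24/29.
Σ X^2·P over the event = 1·(1/29) + 1·(5/29) + 36·(5/29) + 36·(5/29) + 64·(4/29) + 64·(4/29) = 878/29.
E[X^2 | Y ∈ {0, 1}] = (878/29) / (24/29) = 439/12.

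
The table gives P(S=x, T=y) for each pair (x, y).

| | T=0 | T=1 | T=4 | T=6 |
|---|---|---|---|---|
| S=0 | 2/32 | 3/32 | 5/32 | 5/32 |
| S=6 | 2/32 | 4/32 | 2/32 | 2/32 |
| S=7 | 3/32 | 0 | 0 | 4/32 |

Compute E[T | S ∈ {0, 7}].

7/2

P(S ∈ {0, 7}) = 11/16.
Σ T·P over the event = 0·(2/32) + 1·(3/32) + 4·(5/32) + 6·(5/32) + 0·(3/32) + 6·(4/32) = 77/32.
E[T | S ∈ {0, 7}] = (77/32) / (11/16) = 7/2.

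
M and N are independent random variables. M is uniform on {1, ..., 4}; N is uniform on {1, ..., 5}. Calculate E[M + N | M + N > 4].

45/7

P(M + N > 4) = 7/10.
Summing (M+N)·P(x,y) over outcomes with M + N > 4 gives 9/2.
E[M + N | M + N > 4] = (9/2) / (7/10) = 45/7.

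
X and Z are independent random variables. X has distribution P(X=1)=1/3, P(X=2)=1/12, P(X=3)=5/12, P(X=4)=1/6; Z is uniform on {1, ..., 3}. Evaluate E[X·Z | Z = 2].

P(Z = 2) = 1/3.
Summing XZ·P(x,y) over outcomes with Z = 2 gives 29/18.
E[X·Z | Z = 2] = (29/18) / (1/3) = 29/6.

29/6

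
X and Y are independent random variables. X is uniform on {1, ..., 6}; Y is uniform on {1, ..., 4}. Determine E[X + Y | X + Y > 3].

136/21

P(X + Y > 3) = 7/8.
Summing (X+Y)·P(x,y) over outcomes with X + Y > 3 gives 17/3.
E[X + Y | X + Y > 3] = (17/3) / (7/8) = 136/21.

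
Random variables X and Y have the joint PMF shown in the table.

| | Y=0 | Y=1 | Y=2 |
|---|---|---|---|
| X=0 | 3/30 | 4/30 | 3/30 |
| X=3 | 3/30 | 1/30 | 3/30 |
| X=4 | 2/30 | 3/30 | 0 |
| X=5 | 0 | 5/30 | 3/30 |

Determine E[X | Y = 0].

P(Y = 0) = 4/15.
Σ X·P over the event = 0·(3/30) + 3·(3/30) + 4·(2/30) = 17/30.
E[X | Y = 0] = (17/30) / (4/15) = 17/8.

17/8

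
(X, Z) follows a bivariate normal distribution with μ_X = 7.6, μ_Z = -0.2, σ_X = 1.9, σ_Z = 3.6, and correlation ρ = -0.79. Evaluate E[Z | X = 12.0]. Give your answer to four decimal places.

For a bivariate normal, E[Z | X=x] = μ_Z + ρ·(σ_Z/σ_X)·(x − μ_X).
E[Z | X=12.0] = -0.2 + (-0.79)·(3.6/1.9)·(12.0 − (7.6)) = -0.2 + (-1.49684)·(4.4) = -6.7861.

-6.7861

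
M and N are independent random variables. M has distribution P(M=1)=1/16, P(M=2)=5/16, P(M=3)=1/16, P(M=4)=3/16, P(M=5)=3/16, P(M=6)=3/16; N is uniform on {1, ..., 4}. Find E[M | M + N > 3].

P(M + N > 3) = 57/64.
Summing M·P(x,y) over outcomes with M + N > 3 gives 7/2.
E[M | M + N > 3] = (7/2) / (57/64) = 224/57.

224/57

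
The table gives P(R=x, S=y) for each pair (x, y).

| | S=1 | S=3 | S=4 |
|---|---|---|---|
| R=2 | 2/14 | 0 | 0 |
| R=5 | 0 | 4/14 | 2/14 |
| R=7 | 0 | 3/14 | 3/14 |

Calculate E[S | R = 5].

10/3

P(R = 5) = 3/7.
Σ S·P over the event = 3·(4/14) + 4·(2/14) = 10/7.
E[S | R = 5] = (10/7) / (3/7) = 10/3.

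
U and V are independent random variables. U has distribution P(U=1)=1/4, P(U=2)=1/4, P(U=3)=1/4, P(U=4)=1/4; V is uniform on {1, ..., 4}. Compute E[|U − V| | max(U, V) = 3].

P(max(U, V) = 3) = 5/16.
Summing |U−V|·P(x,y) over outcomes with max(U, V) = 3 gives 3/8.
E[|U − V| | max(U, V) = 3] = (3/8) / (5/16) = 6/5.

6/5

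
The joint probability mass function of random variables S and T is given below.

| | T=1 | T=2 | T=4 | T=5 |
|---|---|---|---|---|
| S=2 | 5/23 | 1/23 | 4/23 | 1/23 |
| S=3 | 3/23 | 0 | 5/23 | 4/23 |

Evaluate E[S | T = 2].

2

P(T = 2) = 1/23.
Summing S·P(S=x,T=y) over the conditioning event gives 2/23.
E[S | T = 2] = (2/23) / (1/23) = 2.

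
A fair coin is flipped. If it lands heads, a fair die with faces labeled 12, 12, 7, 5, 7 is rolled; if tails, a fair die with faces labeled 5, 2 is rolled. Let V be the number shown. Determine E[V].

121/20

E[V | heads] = (12+12+7+5+7)/5 = 43/5.
E[V | tails] = (5+2)/2 = 7/2.
E[V] = (1/2)·(43/5) + (1/2)·(7/2) = 121/20.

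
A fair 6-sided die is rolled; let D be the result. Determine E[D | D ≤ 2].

3/2

Given D ≤ 2, D is equally likely to be any of {1, 2}.
E[D | D ≤ 2] = (1 + 2) / 2 = 3/2.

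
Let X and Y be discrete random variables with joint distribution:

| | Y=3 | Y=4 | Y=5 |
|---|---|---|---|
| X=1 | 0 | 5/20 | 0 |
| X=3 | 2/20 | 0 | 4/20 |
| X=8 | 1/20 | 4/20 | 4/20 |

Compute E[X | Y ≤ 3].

P(Y ≤ 3) = 3/20.
Σ X·P over the event = 3·(2/20) + 8·(1/20) = 7/10.
E[X | Y ≤ 3] = (7/10) / (3/20) = 14/3.

14/3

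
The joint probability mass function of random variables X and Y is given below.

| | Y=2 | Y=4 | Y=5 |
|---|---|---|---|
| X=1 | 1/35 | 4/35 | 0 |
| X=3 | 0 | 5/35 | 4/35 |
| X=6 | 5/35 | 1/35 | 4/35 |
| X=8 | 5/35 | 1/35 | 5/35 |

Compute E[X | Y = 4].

P(Y = 4) = 11/35.
Summing X·P(X=x,Y=y) over the conditioning event gives 33/35.
E[X | Y = 4] = (33/35) / (11/35) = 3.

3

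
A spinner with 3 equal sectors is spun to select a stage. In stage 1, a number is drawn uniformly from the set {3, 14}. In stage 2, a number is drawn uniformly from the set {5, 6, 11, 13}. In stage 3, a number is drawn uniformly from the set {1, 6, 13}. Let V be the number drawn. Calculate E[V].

E[V | stage 1] = (3+14)/2 = 17/2.
E[V | stage 2] = (5+6+11+13)/4 = 35/4.
E[V | stage 3] = (1+6+13)/3 = 20/3.
By the law of total expectation,
E[V] = (1/3)·(17/2) + (1/3)·(35/4) + (1/3)·(20/3) = 287/36.

287/36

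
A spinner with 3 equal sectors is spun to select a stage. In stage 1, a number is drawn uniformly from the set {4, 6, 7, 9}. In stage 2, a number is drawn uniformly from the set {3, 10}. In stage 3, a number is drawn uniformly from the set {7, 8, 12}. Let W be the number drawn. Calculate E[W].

22/3

E[W | stage 1] = (4+6+7+9)/4 = 13/2.
E[W | stage 2] = (3+10)/2 = 13/2.
E[W | stage 3] = (7+8+12)/3 = 9.
By the law of total expectation,
E[W] = (1/3)·(13/2) + (1/3)·(13/2) + (1/3)·(9) = 22/3.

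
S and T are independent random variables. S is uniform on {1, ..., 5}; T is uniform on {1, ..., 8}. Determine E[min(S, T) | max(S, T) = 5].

Outcomes with max(S, T) = 5: (1,5), (2,5), (3,5), (4,5), (5,1), (5,2), (5,3), (5,4), (5,5), each with probability 1/40.
E[min(S, T) | max(S, T) = 5] = (1 + 2 + 3 + 4 + 1 + 2 + 3 + 4 + 5) / 9 = 25/9.

25/9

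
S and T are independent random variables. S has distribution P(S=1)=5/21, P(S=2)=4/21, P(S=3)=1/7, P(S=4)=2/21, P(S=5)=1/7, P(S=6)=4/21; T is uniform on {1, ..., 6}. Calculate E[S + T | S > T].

115/16

P(S > T) = 8/21.
Summing (S+T)·P(x,y) over outcomes with S > T gives 115/42.
E[S + T | S > T] = (115/42) / (8/21) = 115/16.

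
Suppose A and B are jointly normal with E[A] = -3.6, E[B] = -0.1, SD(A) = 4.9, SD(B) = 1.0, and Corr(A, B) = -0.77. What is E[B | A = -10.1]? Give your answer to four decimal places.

For a bivariate normal, E[B | A=x] = μ_B + ρ·(σ_B/σ_A)·(x − μ_A).
E[B | A=-10.1] = -0.1 + (-0.77)·(1.0/4.9)·(-10.1 − (-3.6)) = -0.1 + (-0.15714)·(-6.5) = 0.9214.

0.9214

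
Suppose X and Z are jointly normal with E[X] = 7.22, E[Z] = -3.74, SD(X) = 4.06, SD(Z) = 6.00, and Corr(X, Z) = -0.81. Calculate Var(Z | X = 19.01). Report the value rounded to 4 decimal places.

For a bivariate normal, Var(Z | X=x) = σ_Z²(1 − ρ²).
Var(Z | X=19.01) = (6.00)²·(1 − (-0.81)²) = 36·0.3439 = 12.3804.

12.3804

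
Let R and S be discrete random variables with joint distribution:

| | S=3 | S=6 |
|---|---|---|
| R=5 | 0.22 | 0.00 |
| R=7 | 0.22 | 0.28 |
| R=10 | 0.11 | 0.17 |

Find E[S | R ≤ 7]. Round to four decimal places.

4.1667

P(R ≤ 7) = 0.72.
Summing S·P(R=x,S=y) over the conditioning event gives 3.00.
E[S | R ≤ 7] = (3.00) / (0.72) = 4.1667.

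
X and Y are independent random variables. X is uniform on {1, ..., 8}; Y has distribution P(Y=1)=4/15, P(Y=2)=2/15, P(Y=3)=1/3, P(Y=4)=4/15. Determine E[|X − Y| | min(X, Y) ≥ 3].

P(min(X, Y) ≥ 3) = 9/20.
Summing |X−Y|·P(x,y) over outcomes with min(X, Y) ≥ 3 gives 119/120.
E[|X − Y| | min(X, Y) ≥ 3] = (119/120) / (9/20) = 119/54.

119/54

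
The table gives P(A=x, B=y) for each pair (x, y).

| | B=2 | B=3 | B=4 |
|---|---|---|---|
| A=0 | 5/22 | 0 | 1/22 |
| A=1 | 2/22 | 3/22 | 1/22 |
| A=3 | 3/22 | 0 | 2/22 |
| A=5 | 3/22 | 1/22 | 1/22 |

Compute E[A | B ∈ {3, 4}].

P(B ∈ {3, 4}) = 9/22.
Σ A·P over the event = 0·(1/22) + 1·(3/22) + 1·(1/22) + 3·(2/22) + 5·(1/22) + 5·(1/22) = 10/11.
E[A | B ∈ {3, 4}] = (10/11) / (9/22) = 20/9.

20/9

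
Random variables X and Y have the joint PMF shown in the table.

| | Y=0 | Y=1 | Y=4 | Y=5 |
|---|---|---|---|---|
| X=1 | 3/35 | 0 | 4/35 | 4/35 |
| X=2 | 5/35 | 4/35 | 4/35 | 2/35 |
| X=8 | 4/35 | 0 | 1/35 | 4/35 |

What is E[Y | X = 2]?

2

P(X = 2) = 3/7.
Σ Y·P over the event = 0·(5/35) + 1·(4/35) + 4·(4/35) + 5·(2/35) = 6/7.
E[Y | X = 2] = (6/7) / (3/7) = 2.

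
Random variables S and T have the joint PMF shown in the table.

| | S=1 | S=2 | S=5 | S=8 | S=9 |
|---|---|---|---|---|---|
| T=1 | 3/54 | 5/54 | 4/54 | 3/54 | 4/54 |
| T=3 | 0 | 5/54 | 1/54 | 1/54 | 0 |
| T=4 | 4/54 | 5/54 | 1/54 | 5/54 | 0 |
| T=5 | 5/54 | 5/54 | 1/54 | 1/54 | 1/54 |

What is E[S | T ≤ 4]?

P(T ≤ 4) = 41/54.
Summing S·P(S=x,T=y) over the conditioning event gives 175/54.
E[S | T ≤ 4] = (175/54) / (41/54) = 175/41.

175/41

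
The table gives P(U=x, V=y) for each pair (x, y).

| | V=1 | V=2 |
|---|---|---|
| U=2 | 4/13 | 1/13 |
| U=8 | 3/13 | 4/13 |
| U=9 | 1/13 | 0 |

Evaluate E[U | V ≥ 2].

P(V ≥ 2) = 5/13.
Σ U·P over the event = 2·(1/13) + 8·(4/13) = 34/13.
E[U | V ≥ 2] = (34/13) / (5/13) = 34/5.

34/5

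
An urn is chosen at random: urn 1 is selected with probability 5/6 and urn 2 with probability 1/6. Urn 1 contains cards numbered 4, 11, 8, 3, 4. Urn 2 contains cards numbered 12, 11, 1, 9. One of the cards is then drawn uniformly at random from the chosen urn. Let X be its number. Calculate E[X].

E[X | urn 1] = (4+11+8+3+4)/5 = 6.
E[X | urn 2] = (12+11+1+9)/4 = 33/4.
By the law of total expectation,
E[X] = (5/6)·(6) + (1/6)·(33/4) = 51/8.

51/8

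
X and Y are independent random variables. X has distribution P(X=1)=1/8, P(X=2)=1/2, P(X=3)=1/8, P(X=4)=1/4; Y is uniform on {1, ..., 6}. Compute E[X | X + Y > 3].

55/21

P(X + Y > 3) = 7/8.
Summing X·P(x,y) over outcomes with X + Y > 3 gives 55/24.
E[X | X + Y > 3] = (55/24) / (7/8) = 55/21.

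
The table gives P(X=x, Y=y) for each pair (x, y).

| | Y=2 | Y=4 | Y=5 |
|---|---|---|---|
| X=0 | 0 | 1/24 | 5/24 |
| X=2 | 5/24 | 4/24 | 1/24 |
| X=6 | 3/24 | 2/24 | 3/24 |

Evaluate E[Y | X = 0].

29/6

P(X = 0) = 1/4.
Σ Y·P over the event = 4·(1/24) + 5·(5/24) = 29/24.
E[Y | X = 0] = (29/24) / (1/4) = 29/6.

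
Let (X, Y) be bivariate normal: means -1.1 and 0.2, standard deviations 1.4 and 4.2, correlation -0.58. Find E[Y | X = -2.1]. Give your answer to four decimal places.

1.9400

For a bivariate normal, E[Y | X=x] = μ_Y + ρ·(σ_Y/σ_X)·(x − μ_X).
E[Y | X=-2.1] = 0.2 + (-0.58)·(4.2/1.4)·(-2.1 − (-1.1)) = 0.2 + (-1.74)·(-1) = 1.9400.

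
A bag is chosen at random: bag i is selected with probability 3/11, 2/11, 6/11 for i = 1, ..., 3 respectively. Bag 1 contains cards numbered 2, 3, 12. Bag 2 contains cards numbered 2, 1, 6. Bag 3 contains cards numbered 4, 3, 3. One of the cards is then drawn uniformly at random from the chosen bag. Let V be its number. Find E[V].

43/11

E[V | bag 1] = (2+3+12)/3 = 17/3.
E[V | bag 2] = (2+1+6)/3 = 3.
E[V | bag 3] = (4+3+3)/3 = 10/3.
By the law of total expectation,
E[V] = (3/11)·(17/3) + (2/11)·(3) + (6/11)·(10/3) = 43/11.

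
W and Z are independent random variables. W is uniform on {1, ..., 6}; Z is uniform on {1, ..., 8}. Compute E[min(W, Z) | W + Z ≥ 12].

Outcomes with W + Z ≥ 12: (4,8), (5,7), (5,8), (6,6), (6,7), (6,8), each with probability 1/48.
E[min(W, Z) | W + Z ≥ 12] = (4 + 5 + 5 + 6 + 6 + 6) / 6 = 16/3.

16/3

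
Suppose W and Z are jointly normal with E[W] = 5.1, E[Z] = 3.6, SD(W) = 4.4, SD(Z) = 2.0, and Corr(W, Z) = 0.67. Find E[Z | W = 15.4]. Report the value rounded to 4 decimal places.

E[Z | W=x] = μ_Z + ρ(σ_Z/σ_W)(x − μ_W) for jointly normal variables.
E[Z | W=15.4] = 3.6 + (0.67)·(2.0/4.4)·(15.4 − (5.1)) = 3.6 + (0.304545)·(10.3) = 6.7368.

6.7368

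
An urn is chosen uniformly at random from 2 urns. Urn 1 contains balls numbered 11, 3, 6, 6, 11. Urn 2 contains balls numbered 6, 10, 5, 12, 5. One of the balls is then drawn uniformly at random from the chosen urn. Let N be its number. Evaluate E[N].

15/2

E[N | urn 1] = (11+3+6+6+11)/5 = 37/5.
E[N | urn 2] = (6+10+5+12+5)/5 = 38/5.
E[N] = (1/2)·(37/5) + (1/2)·(38/5) = 15/2.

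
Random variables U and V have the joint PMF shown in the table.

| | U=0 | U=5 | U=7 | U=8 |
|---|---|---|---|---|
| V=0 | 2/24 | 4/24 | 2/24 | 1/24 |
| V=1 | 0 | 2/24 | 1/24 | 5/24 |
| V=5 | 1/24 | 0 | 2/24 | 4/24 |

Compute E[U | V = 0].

14/3

P(V = 0) = 3/8.
Summing U·P(U=x,V=y) over the conditioning event gives 7/4.
E[U | V = 0] = (7/4) / (3/8) = 14/3.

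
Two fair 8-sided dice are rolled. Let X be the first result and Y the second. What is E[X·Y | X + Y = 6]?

7

Outcomes with X + Y = 6: (1,5), (2,4), (3,3), (4,2), (5,1), each with probability 1/64.
E[X·Y | X + Y = 6] = (5 + 8 + 9 + 8 + 5) / 5 = 7.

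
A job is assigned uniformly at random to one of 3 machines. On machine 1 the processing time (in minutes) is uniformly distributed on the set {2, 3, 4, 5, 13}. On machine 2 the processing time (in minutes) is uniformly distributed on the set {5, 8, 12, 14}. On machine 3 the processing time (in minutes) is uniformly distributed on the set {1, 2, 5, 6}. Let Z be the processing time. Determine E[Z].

E[Z | machine 1] = (2+3+4+5+13)/5 = 27/5.
E[Z | machine 2] = (5+8+12+14)/4 = 39/4.
E[Z | machine 3] = (1+2+5+6)/4 = 7/2.
E[Z] = (1/3)·(27/5) + (1/3)·(39/4) + (1/3)·(7/2) = 373/60.

373/60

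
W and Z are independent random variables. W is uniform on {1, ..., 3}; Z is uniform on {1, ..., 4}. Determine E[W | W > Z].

8/3

Outcomes with W > Z: (2,1), (3,1), (3,2), each with probability 1/12.
E[W | W > Z] = (2 + 3 + 3) / 3 = 8/3.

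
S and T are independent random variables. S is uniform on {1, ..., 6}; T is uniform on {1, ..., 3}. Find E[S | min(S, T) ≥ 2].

P(min(S, T) ≥ 2) = 5/9.
Summing S·P(x,y) over outcomes with min(S, T) ≥ 2 gives 20/9.
E[S | min(S, T) ≥ 2] = (20/9) / (5/9) = 4.

4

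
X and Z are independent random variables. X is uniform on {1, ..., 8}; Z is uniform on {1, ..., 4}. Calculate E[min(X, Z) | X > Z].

P(X > Z) = 11/16.
Summing min(X,Z)·P(x,y) over outcomes with X > Z gives 25/16.
E[min(X, Z) | X > Z] = (25/16) / (11/16) = 25/11.

25/11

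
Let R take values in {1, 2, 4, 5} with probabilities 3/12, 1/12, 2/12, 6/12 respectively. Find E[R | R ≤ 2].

P(R ≤ 2) = 1/3.
Σ over the event: 1·1/4 + 2·1/12 = 5/12.
E[R | R ≤ 2] = (5/12) / (1/3) = 5/4.

5/4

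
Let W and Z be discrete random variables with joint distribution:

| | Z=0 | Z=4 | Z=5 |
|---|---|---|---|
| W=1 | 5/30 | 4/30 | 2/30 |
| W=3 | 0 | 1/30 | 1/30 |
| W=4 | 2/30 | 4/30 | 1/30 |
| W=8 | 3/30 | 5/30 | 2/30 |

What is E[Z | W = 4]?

3

P(W = 4) = 7/30.
Summing Z·P(W=x,Z=y) over the conditioning event gives 7/10.
E[Z | W = 4] = (7/10) / (7/30) = 3.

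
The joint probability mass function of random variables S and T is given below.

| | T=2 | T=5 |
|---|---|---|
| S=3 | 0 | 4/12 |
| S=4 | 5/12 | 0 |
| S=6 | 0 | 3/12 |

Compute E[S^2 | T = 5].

P(T = 5) = 7/12.
Σ S^2·P over the event = 9·(4/12) + 36·(3/12) = 12.
E[S^2 | T = 5] = (12) / (7/12) = 144/7.

144/7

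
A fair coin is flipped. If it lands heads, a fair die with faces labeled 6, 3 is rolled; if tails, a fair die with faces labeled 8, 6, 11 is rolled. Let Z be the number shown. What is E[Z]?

E[Z | heads] = (6+3)/2 = 9/2.
E[Z | tails] = (8+6+11)/3 = 25/3.
E[Z] = (1/2)·(9/2) + (1/2)·(25/3) = 77/12.

77/12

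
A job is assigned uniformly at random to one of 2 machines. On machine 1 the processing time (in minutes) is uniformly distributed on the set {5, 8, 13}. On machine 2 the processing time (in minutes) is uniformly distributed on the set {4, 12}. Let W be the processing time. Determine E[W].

E[W | machine 1] = (5+8+13)/3 = 26/3.
E[W | machine 2] = (4+12)/2 = 8.
E[W] = (1/2)·(26/3) + (1/2)·(8) = 25/3.

25/3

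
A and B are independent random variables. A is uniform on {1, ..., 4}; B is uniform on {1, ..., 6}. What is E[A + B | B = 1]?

Outcomes with B = 1: (1,1), (2,1), (3,1), (4,1), each with probability 1/24.
E[A + B | B = 1] = (2 + 3 + 4 + 5) / 4 = 7/2.

7/2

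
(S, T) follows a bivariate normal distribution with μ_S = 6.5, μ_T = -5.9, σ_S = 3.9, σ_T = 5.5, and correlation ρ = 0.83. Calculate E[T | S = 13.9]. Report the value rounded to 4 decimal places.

2.7618

For a bivariate normal, E[T | S=x] = μ_T + ρ·(σ_T/σ_S)·(x − μ_S).
E[T | S=13.9] = -5.9 + (0.83)·(5.5/3.9)·(13.9 − (6.5)) = -5.9 + (1.17051)·(7.4) = 2.7618.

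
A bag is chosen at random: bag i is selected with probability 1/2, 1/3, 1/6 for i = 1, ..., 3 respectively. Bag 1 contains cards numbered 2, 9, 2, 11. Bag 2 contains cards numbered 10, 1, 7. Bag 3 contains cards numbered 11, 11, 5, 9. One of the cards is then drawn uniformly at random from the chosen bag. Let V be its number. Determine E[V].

13/2

E[V | bag 1] = (2+9+2+11)/4 = 6.
E[V | bag 2] = (10+1+7)/3 = 6.
E[V | bag 3] = (11+11+5+9)/4 = 9.
By the law of total expectation,
E[V] = (1/2)·(6) + (1/3)·(6) + (1/6)·(9) = 13/2.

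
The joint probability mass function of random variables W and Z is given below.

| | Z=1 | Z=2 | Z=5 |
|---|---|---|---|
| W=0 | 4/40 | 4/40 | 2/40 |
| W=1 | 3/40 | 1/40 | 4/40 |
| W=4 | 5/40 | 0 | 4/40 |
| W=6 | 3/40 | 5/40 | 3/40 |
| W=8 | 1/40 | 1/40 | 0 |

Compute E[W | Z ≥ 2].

P(Z ≥ 2) = 3/5.
Summing W·P(W=x,Z=y) over the conditioning event gives 77/40.
E[W | Z ≥ 2] = (77/40) / (3/5) = 77/24.

77/24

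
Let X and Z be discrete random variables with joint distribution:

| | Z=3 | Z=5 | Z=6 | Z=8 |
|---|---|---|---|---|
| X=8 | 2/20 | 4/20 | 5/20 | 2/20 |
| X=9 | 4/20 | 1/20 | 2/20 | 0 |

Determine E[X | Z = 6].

58/7

P(Z = 6) = 7/20.
Σ X·P over the event = 8·(5/20) + 9·(2/20) = 29/10.
E[X | Z = 6] = (29/10) / (7/20) = 58/7.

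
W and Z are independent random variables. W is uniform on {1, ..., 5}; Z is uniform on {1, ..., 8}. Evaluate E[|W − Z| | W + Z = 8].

Outcomes with W + Z = 8: (1,7), (2,6), (3,5), (4,4), (5,3), each with probability 1/40.
E[|W − Z| | W + Z = 8] = (6 + 4 + 2 + 0 + 2) / 5 = 14/5.

14/5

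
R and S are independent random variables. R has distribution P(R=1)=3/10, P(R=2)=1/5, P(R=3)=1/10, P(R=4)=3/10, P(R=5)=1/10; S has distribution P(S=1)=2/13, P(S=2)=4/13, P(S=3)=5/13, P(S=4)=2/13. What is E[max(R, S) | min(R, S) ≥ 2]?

P(min(R, S) ≥ 2) = 77/130.
Summing max(R,S)·P(x,y) over outcomes with min(R, S) ≥ 2 gives 142/65.
E[max(R, S) | min(R, S) ≥ 2] = (142/65) / (77/130) = 284/77.

284/77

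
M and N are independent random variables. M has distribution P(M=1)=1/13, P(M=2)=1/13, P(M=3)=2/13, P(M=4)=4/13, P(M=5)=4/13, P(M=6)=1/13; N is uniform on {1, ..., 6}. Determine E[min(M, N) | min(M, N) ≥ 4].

P(min(M, N) ≥ 4) = 9/26.
Summing min(M,N)·P(x,y) over outcomes with min(M, N) ≥ 4 gives 119/78.
E[min(M, N) | min(M, N) ≥ 4] = (119/78) / (9/26) = 119/27.

119/27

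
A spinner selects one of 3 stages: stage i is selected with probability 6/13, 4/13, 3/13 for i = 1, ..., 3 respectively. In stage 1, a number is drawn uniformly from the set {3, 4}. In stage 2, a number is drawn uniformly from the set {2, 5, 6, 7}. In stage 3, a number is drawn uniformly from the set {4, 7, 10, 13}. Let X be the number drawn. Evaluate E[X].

133/26

E[X | stage 1] = (3+4)/2 = 7/2.
E[X | stage 2] = (2+5+6+7)/4 = 5.
E[X | stage 3] = (4+7+10+13)/4 = 17/2.
E[X] = (6/13)·(7/2) + (4/13)·(5) + (3/13)·(17/2) = 133/26.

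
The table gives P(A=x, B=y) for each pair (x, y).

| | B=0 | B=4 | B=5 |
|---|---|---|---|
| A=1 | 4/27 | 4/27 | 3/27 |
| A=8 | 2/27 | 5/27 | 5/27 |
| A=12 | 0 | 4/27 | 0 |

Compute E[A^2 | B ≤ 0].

P(B ≤ 0) = 2/9.
Σ A^2·P over the event = 1·(4/27) + 64·(2/27) = 44/9.
E[A^2 | B ≤ 0] = (44/9) / (2/9) = 22.

22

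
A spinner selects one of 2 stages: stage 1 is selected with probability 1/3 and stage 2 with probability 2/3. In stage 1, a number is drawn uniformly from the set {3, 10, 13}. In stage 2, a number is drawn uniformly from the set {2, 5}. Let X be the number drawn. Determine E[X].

47/9

E[X | stage 1] = (3+10+13)/3 = 26/3.
E[X | stage 2] = (2+5)/2 = 7/2.
By the law of total expectation,
E[X] = (1/3)·(26/3) + (2/3)·(7/2) = 47/9.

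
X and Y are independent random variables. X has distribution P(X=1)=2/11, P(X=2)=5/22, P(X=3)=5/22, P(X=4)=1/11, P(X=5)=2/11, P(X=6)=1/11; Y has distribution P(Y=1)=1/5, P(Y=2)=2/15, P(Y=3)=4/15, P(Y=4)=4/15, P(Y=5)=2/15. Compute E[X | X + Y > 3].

P(X + Y > 3) = 59/66.
Summing X·P(x,y) over outcomes with X + Y > 3 gives 197/66.
E[X | X + Y > 3] = (197/66) / (59/66) = 197/59.

197/59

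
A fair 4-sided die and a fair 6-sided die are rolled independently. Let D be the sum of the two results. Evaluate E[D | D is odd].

P(D is odd) = 1/2.
Σ over the event: 3·1/12 + 5·1/6 + 7·1/6 + 9·1/12 = 3.
E[D | D is odd] = (3) / (1/2) = 6.

6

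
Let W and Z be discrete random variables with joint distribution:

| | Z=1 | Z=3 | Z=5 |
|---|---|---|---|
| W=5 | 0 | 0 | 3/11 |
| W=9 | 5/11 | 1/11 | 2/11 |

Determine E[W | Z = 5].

P(Z = 5) = 5/11.
Σ W·P over the event = 5·(3/11) + 9·(2/11) = 3.
E[W | Z = 5] = (3) / (5/11) = 33/5.

33/5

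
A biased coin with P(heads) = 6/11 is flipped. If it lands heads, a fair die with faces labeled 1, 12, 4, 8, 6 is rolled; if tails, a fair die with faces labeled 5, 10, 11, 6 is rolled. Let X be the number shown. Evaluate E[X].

386/55

E[X | heads] = (1+12+4+8+6)/5 = 31/5.
E[X | tails] = (5+10+11+6)/4 = 8.
By the law of total expectation,
E[X] = (6/11)·(31/5) + (5/11)·(8) = 386/55.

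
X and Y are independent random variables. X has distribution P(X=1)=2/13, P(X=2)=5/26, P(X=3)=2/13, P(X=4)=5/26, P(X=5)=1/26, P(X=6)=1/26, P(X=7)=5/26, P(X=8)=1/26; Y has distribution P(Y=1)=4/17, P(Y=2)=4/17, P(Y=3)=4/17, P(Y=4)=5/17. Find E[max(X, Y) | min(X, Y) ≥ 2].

P(min(X, Y) ≥ 2) = 11/17.
Summing max(X,Y)·P(x,y) over outcomes with min(X, Y) ≥ 2 gives 669/221.
E[max(X, Y) | min(X, Y) ≥ 2] = (669/221) / (11/17) = 669/143.

669/143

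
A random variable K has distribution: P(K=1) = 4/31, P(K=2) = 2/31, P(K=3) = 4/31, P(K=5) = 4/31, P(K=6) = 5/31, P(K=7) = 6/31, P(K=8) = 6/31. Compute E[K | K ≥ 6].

120/17

P(K ≥ 6) = 17/31.
Σ over the event: 6·5/31 + 7·6/31 + 8·6/31 = 120/31.
E[K | K ≥ 6] = (120/31) / (17/31) = 120/17.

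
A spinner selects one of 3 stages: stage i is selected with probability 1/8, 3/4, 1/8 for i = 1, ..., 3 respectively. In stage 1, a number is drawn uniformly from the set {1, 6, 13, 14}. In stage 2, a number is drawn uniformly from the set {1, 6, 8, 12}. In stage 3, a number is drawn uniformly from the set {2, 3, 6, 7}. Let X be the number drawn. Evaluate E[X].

E[X | stage 1] = (1+6+13+14)/4 = 17/2.
E[X | stage 2] = (1+6+8+12)/4 = 27/4.
E[X | stage 3] = (2+3+6+7)/4 = 9/2.
By the law of total expectation,
E[X] = (1/8)·(17/2) + (3/4)·(27/4) + (1/8)·(9/2) = 107/16.

107/16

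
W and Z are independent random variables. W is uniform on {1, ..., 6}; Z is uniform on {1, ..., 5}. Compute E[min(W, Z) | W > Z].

7/3

P(W > Z) = 1/2.
Summing min(W,Z)·P(x,y) over outcomes with W > Z gives 7/6.
E[min(W, Z) | W > Z] = (7/6) / (1/2) = 7/3.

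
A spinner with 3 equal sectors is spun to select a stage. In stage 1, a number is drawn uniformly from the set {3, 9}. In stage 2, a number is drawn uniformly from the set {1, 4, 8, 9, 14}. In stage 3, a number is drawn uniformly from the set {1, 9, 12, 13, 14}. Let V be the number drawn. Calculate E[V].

23/3

E[V | stage 1] = (3+9)/2 = 6.
E[V | stage 2] = (1+4+8+9+14)/5 = 36/5.
E[V | stage 3] = (1+9+12+13+14)/5 = 49/5.
By the law of total expectation,
E[V] = (1/3)·(6) + (1/3)·(36/5) + (1/3)·(49/5) = 23/3.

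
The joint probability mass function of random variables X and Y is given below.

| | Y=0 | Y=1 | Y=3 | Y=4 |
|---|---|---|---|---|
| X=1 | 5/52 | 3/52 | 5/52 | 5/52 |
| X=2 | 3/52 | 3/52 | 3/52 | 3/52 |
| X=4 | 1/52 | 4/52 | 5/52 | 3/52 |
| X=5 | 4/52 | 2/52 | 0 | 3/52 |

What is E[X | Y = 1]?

P(Y = 1) = 3/13.
Σ X·P over the event = 1·(3/52) + 2·(3/52) + 4·(4/52) + 5·(2/52) = 35/52.
E[X | Y = 1] = (35/52) / (3/13) = 35/12.

35/12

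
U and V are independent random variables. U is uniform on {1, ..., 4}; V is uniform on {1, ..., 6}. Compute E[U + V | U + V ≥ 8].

26/3

Outcomes with U + V ≥ 8: (2,6), (3,5), (3,6), (4,4), (4,5), (4,6), each with probability 1/24.
E[U + V | U + V ≥ 8] = (8 + 8 + 9 + 8 + 9 + 10) / 6 = 26/3.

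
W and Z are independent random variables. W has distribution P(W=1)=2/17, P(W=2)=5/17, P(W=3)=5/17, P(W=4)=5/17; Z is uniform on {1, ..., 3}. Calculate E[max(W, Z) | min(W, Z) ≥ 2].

19/6

P(min(W, Z) ≥ 2) = 10/17.
Summing max(W,Z)·P(x,y) over outcomes with min(W, Z) ≥ 2 gives 95/51.
E[max(W, Z) | min(W, Z) ≥ 2] = (95/51) / (10/17) = 19/6.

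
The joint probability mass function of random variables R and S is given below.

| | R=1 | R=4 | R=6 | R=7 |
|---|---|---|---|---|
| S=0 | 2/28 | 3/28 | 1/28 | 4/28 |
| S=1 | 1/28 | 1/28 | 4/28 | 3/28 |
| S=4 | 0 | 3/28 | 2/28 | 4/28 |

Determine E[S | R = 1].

P(R = 1) = 3/28.
Summing S·P(R=x,S=y) over the conditioning event gives 1/28.
E[S | R = 1] = (1/28) / (3/28) = 1/3.

1/3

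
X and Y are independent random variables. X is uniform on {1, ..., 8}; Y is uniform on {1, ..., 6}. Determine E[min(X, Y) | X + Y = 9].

17/6

Outcomes with X + Y = 9: (3,6), (4,5), (5,4), (6,3), (7,2), (8,1), each with probability 1/48.
E[min(X, Y) | X + Y = 9] = (3 + 4 + 4 + 3 + 2 + 1) / 6 = 17/6.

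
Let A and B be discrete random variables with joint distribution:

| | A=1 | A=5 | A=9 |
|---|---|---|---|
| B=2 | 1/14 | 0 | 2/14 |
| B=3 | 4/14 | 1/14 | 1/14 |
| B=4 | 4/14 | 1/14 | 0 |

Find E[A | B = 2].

P(B = 2) = 3/14.
Σ A·P over the event = 1·(1/14) + 9·(2/14) = 19/14.
E[A | B = 2] = (19/14) / (3/14) = 19/3.

19/3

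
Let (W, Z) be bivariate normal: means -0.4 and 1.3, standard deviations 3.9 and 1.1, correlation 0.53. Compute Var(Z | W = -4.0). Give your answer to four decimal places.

The conditional variance in a bivariate normal is σ_Z²(1 − ρ²), independent of x.
Var(Z | W=-4.0) = (1.1)²·(1 − (0.53)²) = 1.21·0.7191 = 0.8701.

0.8701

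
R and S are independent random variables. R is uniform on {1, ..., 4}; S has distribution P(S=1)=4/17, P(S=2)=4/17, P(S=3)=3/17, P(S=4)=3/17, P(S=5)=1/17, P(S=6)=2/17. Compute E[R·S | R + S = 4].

37/11

P(R + S = 4) = 11/68.
Summing RS·P(x,y) over outcomes with R + S = 4 gives 37/68.
E[R·S | R + S = 4] = (37/68) / (11/68) = 37/11.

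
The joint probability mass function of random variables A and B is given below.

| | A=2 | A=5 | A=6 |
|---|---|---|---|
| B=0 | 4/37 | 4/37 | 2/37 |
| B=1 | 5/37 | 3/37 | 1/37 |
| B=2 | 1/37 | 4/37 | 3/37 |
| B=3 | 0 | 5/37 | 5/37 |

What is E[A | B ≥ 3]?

P(B ≥ 3) = 10/37.
Σ A·P over the event = 5·(5/37) + 6·(5/37) = 55/37.
E[A | B ≥ 3] = (55/37) / (10/37) = 11/2.

11/2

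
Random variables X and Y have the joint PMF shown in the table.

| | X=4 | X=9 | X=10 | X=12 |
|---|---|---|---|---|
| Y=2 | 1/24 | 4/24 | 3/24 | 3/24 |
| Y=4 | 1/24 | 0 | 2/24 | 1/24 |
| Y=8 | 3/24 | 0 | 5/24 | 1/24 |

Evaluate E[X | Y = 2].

106/11

P(Y = 2) = 11/24.
Σ X·P over the event = 4·(1/24) + 9·(4/24) + 10·(3/24) + 12·(3/24) = 53/12.
E[X | Y = 2] = (53/12) / (11/24) = 106/11.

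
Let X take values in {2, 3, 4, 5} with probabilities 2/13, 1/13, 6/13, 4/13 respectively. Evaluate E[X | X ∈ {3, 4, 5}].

47/11

P(X ∈ {3, 4, 5}) = 11/13.
Σ over the event: 3·1/13 + 4·6/13 + 5·4/13 = 47/13.
E[X | X ∈ {3, 4, 5}] = (47/13) / (11/13) = 47/11.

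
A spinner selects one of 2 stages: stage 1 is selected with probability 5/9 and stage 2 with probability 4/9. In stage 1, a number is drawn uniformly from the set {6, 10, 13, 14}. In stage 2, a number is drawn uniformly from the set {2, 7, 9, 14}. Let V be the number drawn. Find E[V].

343/36

E[V | stage 1] = (6+10+13+14)/4 = 43/4.
E[V | stage 2] = (2+7+9+14)/4 = 8.
E[V] = (5/9)·(43/4) + (4/9)·(8) = 343/36.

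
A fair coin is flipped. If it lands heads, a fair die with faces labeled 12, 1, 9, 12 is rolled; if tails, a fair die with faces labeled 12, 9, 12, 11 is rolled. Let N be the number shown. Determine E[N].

39/4

E[N | heads] = (12+1+9+12)/4 = 17/2.
E[N | tails] = (12+9+12+11)/4 = 11.
E[N] = (1/2)·(17/2) + (1/2)·(11) = 39/4.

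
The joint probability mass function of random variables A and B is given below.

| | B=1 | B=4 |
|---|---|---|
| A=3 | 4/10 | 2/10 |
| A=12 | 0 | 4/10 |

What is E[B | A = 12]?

P(A = 12) = 2/5.
Σ B·P over the event = 4·(4/10) = 8/5.
E[B | A = 12] = (8/5) / (2/5) = 4.

4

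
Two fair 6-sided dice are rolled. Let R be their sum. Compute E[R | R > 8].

10

P(R > 8) = 5/18.
Σ over the event: 9·1/9 + 10·1/12 + 11·1/18 + 12·1/36 = 25/9.
E[R | R > 8] = (25/9) / (5/18) = 10.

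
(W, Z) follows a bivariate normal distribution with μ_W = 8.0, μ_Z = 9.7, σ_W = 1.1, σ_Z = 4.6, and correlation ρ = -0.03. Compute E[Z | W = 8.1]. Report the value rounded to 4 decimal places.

The regression of Z on W has slope ρ·σ_Z/σ_W and passes through (μ_W, μ_Z).
E[Z | W=8.1] = 9.7 + (-0.03)·(4.6/1.1)·(8.1 − (8.0)) = 9.7 + (-0.12545)·(0.1) = 9.6875.

9.6875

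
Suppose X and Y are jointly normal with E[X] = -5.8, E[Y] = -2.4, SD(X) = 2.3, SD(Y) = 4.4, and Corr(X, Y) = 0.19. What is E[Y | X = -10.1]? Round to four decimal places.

-3.9630

E[Y | X=x] = μ_Y + ρ(σ_Y/σ_X)(x − μ_X) for jointly normal variables.
E[Y | X=-10.1] = -2.4 + (0.19)·(4.4/2.3)·(-10.1 − (-5.8)) = -2.4 + (0.36348)·(-4.3) = -3.9630.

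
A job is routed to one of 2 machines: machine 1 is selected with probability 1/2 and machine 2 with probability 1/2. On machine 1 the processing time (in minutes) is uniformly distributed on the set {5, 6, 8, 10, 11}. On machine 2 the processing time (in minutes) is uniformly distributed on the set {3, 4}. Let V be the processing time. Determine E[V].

23/4

E[V | machine 1] = (5+6+8+10+11)/5 = 8.
E[V | machine 2] = (3+4)/2 = 7/2.
By the law of total expectation,
E[V] = (1/2)·(8) + (1/2)·(7/2) = 23/4.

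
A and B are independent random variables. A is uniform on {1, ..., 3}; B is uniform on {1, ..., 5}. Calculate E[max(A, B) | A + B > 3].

P(A + B > 3) = 4/5.
Summing max(A,B)·P(x,y) over outcomes with A + B > 3 gives 44/15.
E[max(A, B) | A + B > 3] = (44/15) / (4/5) = 11/3.

11/3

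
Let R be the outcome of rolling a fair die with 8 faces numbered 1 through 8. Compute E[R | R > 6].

Given R > 6, R is equally likely to be any of {7, 8}.
E[R | R > 6] = (7 + 8) / 2 = 15/2.

15/2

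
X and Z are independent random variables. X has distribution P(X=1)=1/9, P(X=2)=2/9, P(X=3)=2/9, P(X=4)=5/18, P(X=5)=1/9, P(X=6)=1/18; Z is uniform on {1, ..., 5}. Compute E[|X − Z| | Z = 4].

P(Z = 4) = 1/5.
Summing |X−Z|·P(x,y) over outcomes with Z = 4 gives 11/45.
E[|X − Z| | Z = 4] = (11/45) / (1/5) = 11/9.

11/9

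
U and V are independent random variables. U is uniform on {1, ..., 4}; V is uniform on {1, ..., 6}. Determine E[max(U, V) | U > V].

Outcomes with U > V: (2,1), (3,1), (3,2), (4,1), (4,2), (4,3), each with probability 1/24.
E[max(U, V) | U > V] = (2 + 3 + 3 + 4 + 4 + 4) / 6 = 10/3.

10/3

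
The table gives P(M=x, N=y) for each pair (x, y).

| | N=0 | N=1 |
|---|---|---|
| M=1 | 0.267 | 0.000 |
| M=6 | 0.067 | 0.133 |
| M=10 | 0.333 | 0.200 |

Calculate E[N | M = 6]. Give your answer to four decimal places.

0.6650

P(M = 6) = 0.200.
Σ N·P over the event = 0·(0.067) + 1·(0.133) = 0.133.
E[N | M = 6] = (0.133) / (0.200) = 0.6650.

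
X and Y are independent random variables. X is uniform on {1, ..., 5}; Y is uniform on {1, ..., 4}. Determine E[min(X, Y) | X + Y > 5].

Outcomes with X + Y > 5: (2,4), (3,3), (3,4), (4,2), (4,3), (4,4), (5,1), (5,2), (5,3), (5,4), each with probability 1/20.
E[min(X, Y) | X + Y > 5] = (2 + 3 + 3 + 2 + 3 + 4 + 1 + 2 + 3 + 4) / 10 = 27/10.

27/10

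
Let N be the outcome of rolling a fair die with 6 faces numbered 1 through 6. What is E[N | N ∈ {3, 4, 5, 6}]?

P(N ∈ {3, 4, 5, 6}) = 2/3.
Σ over the event: 3·1/6 + 4·1/6 + 5·1/6 + 6·1/6 = 3.
E[N | N ∈ {3, 4, 5, 6}] = (3) / (2/3) = 9/2.

9/2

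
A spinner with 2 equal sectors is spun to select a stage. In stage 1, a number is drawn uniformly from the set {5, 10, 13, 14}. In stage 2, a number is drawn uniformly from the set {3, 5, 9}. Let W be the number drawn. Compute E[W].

E[W | stage 1] = (5+10+13+14)/4 = 21/2.
E[W | stage 2] = (3+5+9)/3 = 17/3.
E[W] = (1/2)·(21/2) + (1/2)·(17/3) = 97/12.

97/12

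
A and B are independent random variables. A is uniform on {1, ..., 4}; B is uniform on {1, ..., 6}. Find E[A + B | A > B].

Outcomes with A > B: (2,1), (3,1), (3,2), (4,1), (4,2), (4,3), each with probability 1/24.
E[A + B | A > B] = (3 + 4 + 5 + 5 + 6 + 7) / 6 = 5.

5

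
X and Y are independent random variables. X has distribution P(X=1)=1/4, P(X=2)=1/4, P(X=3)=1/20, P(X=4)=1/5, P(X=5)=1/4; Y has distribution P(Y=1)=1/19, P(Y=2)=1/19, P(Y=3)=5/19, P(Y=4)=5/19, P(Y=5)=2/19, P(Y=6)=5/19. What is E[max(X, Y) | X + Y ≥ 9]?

P(X + Y ≥ 9) = 93/380.
Summing max(X,Y)·P(x,y) over outcomes with X + Y ≥ 9 gives 103/76.
E[max(X, Y) | X + Y ≥ 9] = (103/76) / (93/380) = 515/93.

515/93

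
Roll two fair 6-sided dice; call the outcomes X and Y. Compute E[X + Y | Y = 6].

Outcomes with Y = 6: (1,6), (2,6), (3,6), (4,6), (5,6), (6,6), each with probability 1/36.
E[X + Y | Y = 6] = (7 + 8 + 9 + 10 + 11 + 12) / 6 = 19/2.

19/2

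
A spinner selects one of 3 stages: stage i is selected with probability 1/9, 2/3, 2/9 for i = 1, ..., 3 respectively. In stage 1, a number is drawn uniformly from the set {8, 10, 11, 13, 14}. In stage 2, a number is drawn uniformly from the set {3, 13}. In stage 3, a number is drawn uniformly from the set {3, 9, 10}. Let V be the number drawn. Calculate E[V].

1108/135

E[V | stage 1] = (8+10+11+13+14)/5 = 56/5.
E[V | stage 2] = (3+13)/2 = 8.
E[V | stage 3] = (3+9+10)/3 = 22/3.
By the law of total expectation,
E[V] = (1/9)·(56/5) + (2/3)·(8) + (2/9)·(22/3) = 1108/135.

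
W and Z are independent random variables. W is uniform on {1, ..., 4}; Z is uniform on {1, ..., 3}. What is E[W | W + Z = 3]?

Outcomes with W + Z = 3: (1,2), (2,1), each with probability 1/12.
E[W | W + Z = 3] = (1 + 2) / 2 = 3/2.

3/2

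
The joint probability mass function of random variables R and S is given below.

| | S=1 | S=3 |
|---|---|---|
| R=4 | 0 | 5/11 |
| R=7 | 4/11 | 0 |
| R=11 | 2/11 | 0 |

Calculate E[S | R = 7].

1

P(R = 7) = 4/11.
Σ S·P over the event = 1·(4/11) = 4/11.
E[S | R = 7] = (4/11) / (4/11) = 1.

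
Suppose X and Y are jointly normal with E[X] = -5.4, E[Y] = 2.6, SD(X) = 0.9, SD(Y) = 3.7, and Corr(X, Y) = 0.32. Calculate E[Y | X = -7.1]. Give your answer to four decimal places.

0.3636

The regression of Y on X has slope ρ·σ_Y/σ_X and passes through (μ_X, μ_Y).
E[Y | X=-7.1] = 2.6 + (0.32)·(3.7/0.9)·(-7.1 − (-5.4)) = 2.6 + (1.315556)·(-1.7) = 0.3636.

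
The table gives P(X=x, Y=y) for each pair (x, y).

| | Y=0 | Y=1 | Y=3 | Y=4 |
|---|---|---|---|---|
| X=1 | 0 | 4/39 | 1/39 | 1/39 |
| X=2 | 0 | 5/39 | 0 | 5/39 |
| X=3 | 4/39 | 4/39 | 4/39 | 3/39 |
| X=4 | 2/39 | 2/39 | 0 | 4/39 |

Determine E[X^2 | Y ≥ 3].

149/18

P(Y ≥ 3) = 6/13.
Σ X^2·P over the event = 1·(1/39) + 1·(1/39) + 4·(5/39) + 9·(4/39) + 9·(3/39) + 16·(4/39) = 149/39.
E[X^2 | Y ≥ 3] = (149/39) / (6/13) = 149/18.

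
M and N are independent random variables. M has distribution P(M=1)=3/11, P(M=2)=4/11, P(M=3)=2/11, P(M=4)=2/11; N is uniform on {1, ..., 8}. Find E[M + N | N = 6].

91/11

P(N = 6) = 1/8.
Summing (M+N)·P(x,y) over outcomes with N = 6 gives 91/88.
E[M + N | N = 6] = (91/88) / (1/8) = 91/11.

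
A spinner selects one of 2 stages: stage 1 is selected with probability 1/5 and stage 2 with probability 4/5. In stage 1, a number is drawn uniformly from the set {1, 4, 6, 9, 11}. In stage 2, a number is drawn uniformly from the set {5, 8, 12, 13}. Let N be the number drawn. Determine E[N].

E[N | stage 1] = (1+4+6+9+11)/5 = 31/5.
E[N | stage 2] = (5+8+12+13)/4 = 19/2.
E[N] = (1/5)·(31/5) + (4/5)·(19/2) = 221/25.

221/25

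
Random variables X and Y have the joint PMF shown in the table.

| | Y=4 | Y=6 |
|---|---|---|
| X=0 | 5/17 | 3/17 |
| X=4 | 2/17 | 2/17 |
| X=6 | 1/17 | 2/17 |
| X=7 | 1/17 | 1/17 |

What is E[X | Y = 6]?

27/8

P(Y = 6) = 8/17.
Σ X·P over the event = 0·(3/17) + 4·(2/17) + 6·(2/17) + 7·(1/17) = 27/17.
E[X | Y = 6] = (27/17) / (8/17) = 27/8.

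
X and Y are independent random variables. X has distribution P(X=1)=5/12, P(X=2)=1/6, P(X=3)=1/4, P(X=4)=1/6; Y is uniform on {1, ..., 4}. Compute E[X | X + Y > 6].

25/7

P(X + Y > 6) = 7/48.
Summing X·P(x,y) over outcomes with X + Y > 6 gives 25/48.
E[X | X + Y > 6] = (25/48) / (7/48) = 25/7.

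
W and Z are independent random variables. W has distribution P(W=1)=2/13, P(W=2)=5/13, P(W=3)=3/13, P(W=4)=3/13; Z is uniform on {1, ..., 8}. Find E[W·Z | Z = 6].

P(Z = 6) = 1/8.
Summing WZ·P(x,y) over outcomes with Z = 6 gives 99/52.
E[W·Z | Z = 6] = (99/52) / (1/8) = 198/13.

198/13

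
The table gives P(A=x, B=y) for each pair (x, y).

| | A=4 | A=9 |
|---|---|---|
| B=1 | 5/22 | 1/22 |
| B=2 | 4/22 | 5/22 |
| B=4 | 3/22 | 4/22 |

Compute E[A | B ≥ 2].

109/16

P(B ≥ 2) = 8/11.
Σ A·P over the event = 4·(4/22) + 4·(3/22) + 9·(5/22) + 9·(4/22) = 109/22.
E[A | B ≥ 2] = (109/22) / (8/11) = 109/16.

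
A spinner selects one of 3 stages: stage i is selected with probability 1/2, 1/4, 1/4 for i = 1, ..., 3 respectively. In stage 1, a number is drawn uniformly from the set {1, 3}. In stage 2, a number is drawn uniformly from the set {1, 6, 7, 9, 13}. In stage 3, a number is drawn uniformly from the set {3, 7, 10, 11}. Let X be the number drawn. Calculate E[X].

379/80

E[X | stage 1] = (1+3)/2 = 2.
E[X | stage 2] = (1+6+7+9+13)/5 = 36/5.
E[X | stage 3] = (3+7+10+11)/4 = 31/4.
E[X] = (1/2)·(2) + (1/4)·(36/5) + (1/4)·(31/4) = 379/80.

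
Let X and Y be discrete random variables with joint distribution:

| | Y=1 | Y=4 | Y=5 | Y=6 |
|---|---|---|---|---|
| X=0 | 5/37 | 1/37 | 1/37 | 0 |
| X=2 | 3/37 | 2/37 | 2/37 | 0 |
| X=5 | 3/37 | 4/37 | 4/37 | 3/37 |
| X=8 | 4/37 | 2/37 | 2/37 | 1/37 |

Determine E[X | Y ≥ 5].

63/13

P(Y ≥ 5) = 13/37.
Σ X·P over the event = 0·(1/37) + 2·(2/37) + 5·(4/37) + 5·(3/37) + 8·(2/37) + 8·(1/37) = 63/37.
E[X | Y ≥ 5] = (63/37) / (13/37) = 63/13.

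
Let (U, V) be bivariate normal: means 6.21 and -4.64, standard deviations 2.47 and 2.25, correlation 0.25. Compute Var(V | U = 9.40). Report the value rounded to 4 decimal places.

4.7461

For a bivariate normal, Var(V | U=x) = σ_V²(1 − ρ²).
Var(V | U=9.40) = (2.25)²·(1 − (0.25)²) = 5.0625·0.9375 = 4.7461.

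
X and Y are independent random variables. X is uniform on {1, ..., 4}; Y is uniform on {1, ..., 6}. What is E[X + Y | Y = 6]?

17/2

Outcomes with Y = 6: (1,6), (2,6), (3,6), (4,6), each with probability 1/24.
E[X + Y | Y = 6] = (7 + 8 + 9 + 10) / 4 = 17/2.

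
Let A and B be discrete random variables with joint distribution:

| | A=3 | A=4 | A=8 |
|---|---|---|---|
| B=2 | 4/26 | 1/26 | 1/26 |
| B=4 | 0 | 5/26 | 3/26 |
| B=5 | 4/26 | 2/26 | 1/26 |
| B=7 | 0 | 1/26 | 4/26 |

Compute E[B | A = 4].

P(A = 4) = 9/26.
Σ B·P over the event = 2·(1/26) + 4·(5/26) + 5·(2/26) + 7·(1/26) = 3/2.
E[B | A = 4] = (3/2) / (9/26) = 13/3.

13/3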